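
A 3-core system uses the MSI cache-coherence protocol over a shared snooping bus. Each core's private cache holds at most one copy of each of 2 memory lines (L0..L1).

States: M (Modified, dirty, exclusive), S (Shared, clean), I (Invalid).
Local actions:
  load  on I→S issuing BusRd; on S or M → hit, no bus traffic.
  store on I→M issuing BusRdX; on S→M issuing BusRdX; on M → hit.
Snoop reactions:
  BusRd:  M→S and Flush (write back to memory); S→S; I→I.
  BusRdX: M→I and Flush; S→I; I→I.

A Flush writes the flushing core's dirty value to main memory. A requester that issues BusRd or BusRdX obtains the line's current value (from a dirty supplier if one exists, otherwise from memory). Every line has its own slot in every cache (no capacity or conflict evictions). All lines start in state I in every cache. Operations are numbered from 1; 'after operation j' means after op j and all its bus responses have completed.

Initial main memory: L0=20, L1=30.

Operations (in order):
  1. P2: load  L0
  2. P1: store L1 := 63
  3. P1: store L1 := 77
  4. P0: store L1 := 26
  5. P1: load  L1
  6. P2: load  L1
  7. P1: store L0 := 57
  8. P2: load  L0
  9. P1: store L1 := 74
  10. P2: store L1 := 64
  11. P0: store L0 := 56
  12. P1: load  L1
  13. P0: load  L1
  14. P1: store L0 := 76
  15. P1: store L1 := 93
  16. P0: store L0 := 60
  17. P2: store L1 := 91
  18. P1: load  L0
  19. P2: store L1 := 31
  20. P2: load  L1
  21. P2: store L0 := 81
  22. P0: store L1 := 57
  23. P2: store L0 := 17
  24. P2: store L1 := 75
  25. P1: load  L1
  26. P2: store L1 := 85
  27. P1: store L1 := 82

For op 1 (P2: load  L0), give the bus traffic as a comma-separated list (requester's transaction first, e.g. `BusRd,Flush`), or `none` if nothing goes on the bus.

bus = BusRd

  op1 P2: load  L0 → I/I/S on L0; bus BusRd; mem=20
  op2 P1: store L1 := 63 → I/M/I on L1; bus BusRdX; mem=30
  op3 P1: store L1 := 77 → I/M/I on L1; bus (none); mem=30
  op4 P0: store L1 := 26 → M/I/I on L1; bus BusRdX Flush; mem=77
  op5 P1: load  L1 → S/S/I on L1; bus BusRd Flush; mem=26
  op6 P2: load  L1 → S/S/S on L1; bus BusRd; mem=26
  op7 P1: store L0 := 57 → I/M/I on L0; bus BusRdX; mem=20
  op8 P2: load  L0 → I/S/S on L0; bus BusRd Flush; mem=57
  op9 P1: store L1 := 74 → I/M/I on L1; bus BusRdX; mem=26
  op10 P2: store L1 := 64 → I/I/M on L1; bus BusRdX Flush; mem=74
  op11 P0: store L0 := 56 → M/I/I on L0; bus BusRdX; mem=57
  op12 P1: load  L1 → I/S/S on L1; bus BusRd Flush; mem=64
  op13 P0: load  L1 → S/S/S on L1; bus BusRd; mem=64
  op14 P1: store L0 := 76 → I/M/I on L0; bus BusRdX Flush; mem=56
  op15 P1: store L1 := 93 → I/M/I on L1; bus BusRdX; mem=64
  op16 P0: store L0 := 60 → M/I/I on L0; bus BusRdX Flush; mem=76
  op17 P2: store L1 := 91 → I/I/M on L1; bus BusRdX Flush; mem=93
  op18 P1: load  L0 → S/S/I on L0; bus BusRd Flush; mem=60
  op19 P2: store L1 := 31 → I/I/M on L1; bus (none); mem=93
  op20 P2: load  L1 → I/I/M on L1; bus (none); mem=93
  op21 P2: store L0 := 81 → I/I/M on L0; bus BusRdX; mem=60
  op22 P0: store L1 := 57 → M/I/I on L1; bus BusRdX Flush; mem=31
  op23 P2: store L0 := 17 → I/I/M on L0; bus (none); mem=60
  op24 P2: store L1 := 75 → I/I/M on L1; bus BusRdX Flush; mem=57
  op25 P1: load  L1 → I/S/S on L1; bus BusRd Flush; mem=75
  op26 P2: store L1 := 85 → I/I/M on L1; bus BusRdX; mem=75
  op27 P1: store L1 := 82 → I/M/I on L1; bus BusRdX Flush; mem=85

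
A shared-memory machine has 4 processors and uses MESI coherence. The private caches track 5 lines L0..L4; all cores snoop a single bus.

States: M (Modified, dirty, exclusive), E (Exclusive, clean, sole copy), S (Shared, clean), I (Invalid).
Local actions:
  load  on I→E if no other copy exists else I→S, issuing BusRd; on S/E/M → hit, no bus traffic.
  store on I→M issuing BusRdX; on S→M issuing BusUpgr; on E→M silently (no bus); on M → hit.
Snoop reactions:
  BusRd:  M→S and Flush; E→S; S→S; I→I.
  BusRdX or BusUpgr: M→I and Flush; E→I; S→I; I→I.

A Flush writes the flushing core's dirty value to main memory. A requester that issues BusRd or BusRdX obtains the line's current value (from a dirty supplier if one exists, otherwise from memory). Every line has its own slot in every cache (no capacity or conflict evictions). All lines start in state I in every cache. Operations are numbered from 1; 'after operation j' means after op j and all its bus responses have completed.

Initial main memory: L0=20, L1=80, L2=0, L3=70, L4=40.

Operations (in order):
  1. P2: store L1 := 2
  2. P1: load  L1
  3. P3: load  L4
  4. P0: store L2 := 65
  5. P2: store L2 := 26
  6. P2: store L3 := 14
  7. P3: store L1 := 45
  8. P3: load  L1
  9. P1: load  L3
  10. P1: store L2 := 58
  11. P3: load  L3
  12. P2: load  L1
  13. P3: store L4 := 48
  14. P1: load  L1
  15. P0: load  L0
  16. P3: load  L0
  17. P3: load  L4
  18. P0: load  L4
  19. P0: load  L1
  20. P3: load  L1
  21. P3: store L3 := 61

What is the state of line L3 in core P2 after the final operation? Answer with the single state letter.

state = I

  op1 P2: store L1 := 2 → I/I/M/I on L1; bus BusRdX; mem=80
  op2 P1: load  L1 → I/S/S/I on L1; bus BusRd Flush; mem=2
  op3 P3: load  L4 → I/I/I/E on L4; bus BusRd; mem=40
  op4 P0: store L2 := 65 → M/I/I/I on L2; bus BusRdX; mem=0
  op5 P2: store L2 := 26 → I/I/M/I on L2; bus BusRdX Flush; mem=65
  op6 P2: store L3 := 14 → I/I/M/I on L3; bus BusRdX; mem=70
  op7 P3: store L1 := 45 → I/I/I/M on L1; bus BusRdX; mem=2
  op8 P3: load  L1 → I/I/I/M on L1; bus (none); mem=2
  op9 P1: load  L3 → I/S/S/I on L3; bus BusRd Flush; mem=14
  op10 P1: store L2 := 58 → I/M/I/I on L2; bus BusRdX Flush; mem=26
  op11 P3: load  L3 → I/S/S/S on L3; bus BusRd; mem=14
  op12 P2: load  L1 → I/I/S/S on L1; bus BusRd Flush; mem=45
  op13 P3: store L4 := 48 → I/I/I/M on L4; bus (none); mem=40
  op14 P1: load  L1 → I/S/S/S on L1; bus BusRd; mem=45
  op15 P0: load  L0 → E/I/I/I on L0; bus BusRd; mem=20
  op16 P3: load  L0 → S/I/I/S on L0; bus BusRd; mem=20
  op17 P3: load  L4 → I/I/I/M on L4; bus (none); mem=40
  op18 P0: load  L4 → S/I/I/S on L4; bus BusRd Flush; mem=48
  op19 P0: load  L1 → S/S/S/S on L1; bus BusRd; mem=45
  op20 P3: load  L1 → S/S/S/S on L1; bus (none); mem=45
  op21 P3: store L3 := 61 → I/I/I/M on L3; bus BusUpgr; mem=14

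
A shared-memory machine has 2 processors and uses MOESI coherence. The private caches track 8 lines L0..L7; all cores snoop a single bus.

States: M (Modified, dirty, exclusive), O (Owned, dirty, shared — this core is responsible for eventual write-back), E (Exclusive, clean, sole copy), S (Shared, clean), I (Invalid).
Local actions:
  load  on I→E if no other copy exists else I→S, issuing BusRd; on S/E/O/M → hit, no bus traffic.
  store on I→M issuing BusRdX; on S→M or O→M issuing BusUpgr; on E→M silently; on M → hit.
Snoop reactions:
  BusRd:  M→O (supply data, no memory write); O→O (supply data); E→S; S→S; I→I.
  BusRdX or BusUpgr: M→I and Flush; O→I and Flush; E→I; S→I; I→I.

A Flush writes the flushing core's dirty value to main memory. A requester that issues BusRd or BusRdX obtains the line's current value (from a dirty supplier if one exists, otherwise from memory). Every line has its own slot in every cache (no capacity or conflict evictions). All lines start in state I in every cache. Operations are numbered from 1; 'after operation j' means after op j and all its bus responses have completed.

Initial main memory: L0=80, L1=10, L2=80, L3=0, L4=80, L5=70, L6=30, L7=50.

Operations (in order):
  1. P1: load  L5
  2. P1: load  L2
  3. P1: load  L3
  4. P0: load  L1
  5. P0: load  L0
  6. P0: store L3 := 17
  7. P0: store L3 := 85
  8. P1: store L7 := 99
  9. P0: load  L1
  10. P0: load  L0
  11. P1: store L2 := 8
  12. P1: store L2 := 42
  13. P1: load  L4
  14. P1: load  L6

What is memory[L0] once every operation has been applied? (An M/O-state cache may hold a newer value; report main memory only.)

step 1: P1: load  L5  ⟶  IE  (L5)  txn=BusRd  M[L5]=70
step 2: P1: load  L2  ⟶  IE  (L2)  txn=BusRd  M[L2]=80
step 3: P1: load  L3  ⟶  IE  (L3)  txn=BusRd  M[L3]=0
step 4: P0: load  L1  ⟶  EI  (L1)  txn=BusRd  M[L1]=10
step 5: P0: load  L0  ⟶  EI  (L0)  txn=BusRd  M[L0]=80
step 6: P0: store L3 := 17  ⟶  MI  (L3)  txn=BusRdX  M[L3]=0
step 7: P0: store L3 := 85  ⟶  MI  (L3)  txn=∅  M[L3]=0
step 8: P1: store L7 := 99  ⟶  IM  (L7)  txn=BusRdX  M[L7]=50
step 9: P0: load  L1  ⟶  EI  (L1)  txn=∅  M[L1]=10
step 10: P0: load  L0  ⟶  EI  (L0)  txn=∅  M[L0]=80
step 11: P1: store L2 := 8  ⟶  IM  (L2)  txn=∅  M[L2]=80
step 12: P1: store L2 := 42  ⟶  IM  (L2)  txn=∅  M[L2]=80
step 13: P1: load  L4  ⟶  IE  (L4)  txn=BusRd  M[L4]=80
step 14: P1: load  L6  ⟶  IE  (L6)  txn=BusRd  M[L6]=30

memory[L0] = 80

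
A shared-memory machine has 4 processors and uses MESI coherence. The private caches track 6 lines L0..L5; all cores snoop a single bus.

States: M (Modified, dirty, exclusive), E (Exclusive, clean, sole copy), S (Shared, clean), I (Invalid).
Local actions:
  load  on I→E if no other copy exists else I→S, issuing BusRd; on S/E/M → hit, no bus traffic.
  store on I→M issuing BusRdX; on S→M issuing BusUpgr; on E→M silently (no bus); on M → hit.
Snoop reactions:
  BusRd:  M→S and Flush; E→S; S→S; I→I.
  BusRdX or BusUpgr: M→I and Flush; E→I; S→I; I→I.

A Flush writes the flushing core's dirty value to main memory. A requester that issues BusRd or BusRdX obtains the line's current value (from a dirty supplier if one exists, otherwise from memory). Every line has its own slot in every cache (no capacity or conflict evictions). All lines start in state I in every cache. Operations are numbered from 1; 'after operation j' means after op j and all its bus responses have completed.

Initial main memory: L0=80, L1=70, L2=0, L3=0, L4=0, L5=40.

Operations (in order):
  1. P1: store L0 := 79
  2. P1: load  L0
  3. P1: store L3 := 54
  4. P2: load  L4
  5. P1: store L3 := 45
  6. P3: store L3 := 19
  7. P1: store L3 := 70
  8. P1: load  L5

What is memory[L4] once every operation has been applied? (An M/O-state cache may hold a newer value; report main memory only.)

[1] P1: store L0 := 79 | P0:I, P1:M(79), P2:I, P3:I | bus: BusRdX
[2] P1: load  L0 | P0:I, P1:M(79), P2:I, P3:I | bus: none
[3] P1: store L3 := 54 | P0:I, P1:M(54), P2:I, P3:I | bus: BusRdX
[4] P2: load  L4 | P0:I, P1:I, P2:E(0), P3:I | bus: BusRd
[5] P1: store L3 := 45 | P0:I, P1:M(45), P2:I, P3:I | bus: none
[6] P3: store L3 := 19 | P0:I, P1:I, P2:I, P3:M(19) | bus: BusRdX,Flush
[7] P1: store L3 := 70 | P0:I, P1:M(70), P2:I, P3:I | bus: BusRdX,Flush
[8] P1: load  L5 | P0:I, P1:E(40), P2:I, P3:I | bus: BusRd

memory[L4] = 0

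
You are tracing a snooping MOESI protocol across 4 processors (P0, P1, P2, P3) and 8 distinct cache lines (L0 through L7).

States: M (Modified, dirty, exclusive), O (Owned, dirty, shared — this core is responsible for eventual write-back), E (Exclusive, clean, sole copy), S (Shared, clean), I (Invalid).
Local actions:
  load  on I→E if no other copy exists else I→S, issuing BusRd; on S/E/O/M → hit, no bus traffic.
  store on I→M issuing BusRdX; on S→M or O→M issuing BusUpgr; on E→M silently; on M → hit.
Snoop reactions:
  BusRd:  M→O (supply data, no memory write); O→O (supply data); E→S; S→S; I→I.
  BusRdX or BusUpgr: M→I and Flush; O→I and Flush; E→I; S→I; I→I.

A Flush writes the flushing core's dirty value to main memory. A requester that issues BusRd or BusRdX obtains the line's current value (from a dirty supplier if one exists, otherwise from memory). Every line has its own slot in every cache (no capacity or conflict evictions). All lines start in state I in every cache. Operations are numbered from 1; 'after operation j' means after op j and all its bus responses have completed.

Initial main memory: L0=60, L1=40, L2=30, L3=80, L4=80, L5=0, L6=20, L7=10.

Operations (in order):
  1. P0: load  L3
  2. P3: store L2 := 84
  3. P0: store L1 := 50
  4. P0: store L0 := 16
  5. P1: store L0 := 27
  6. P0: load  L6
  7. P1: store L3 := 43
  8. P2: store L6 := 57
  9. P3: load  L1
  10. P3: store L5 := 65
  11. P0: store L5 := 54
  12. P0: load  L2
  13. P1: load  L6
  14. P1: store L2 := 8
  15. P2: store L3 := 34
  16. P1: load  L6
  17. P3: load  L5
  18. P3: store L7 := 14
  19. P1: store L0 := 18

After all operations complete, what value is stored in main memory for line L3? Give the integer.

memory[L3] = 43

1. P0: load  L3  bus=[BusRd]  L3: P0=E P1=I P2=I P3=I  mem[L3]=80
2. P3: store L2 := 84  bus=[BusRdX]  L2: P0=I P1=I P2=I P3=M  mem[L2]=30
3. P0: store L1 := 50  bus=[BusRdX]  L1: P0=M P1=I P2=I P3=I  mem[L1]=40
4. P0: store L0 := 16  bus=[BusRdX]  L0: P0=M P1=I P2=I P3=I  mem[L0]=60
5. P1: store L0 := 27  bus=[BusRdX,Flush]  L0: P0=I P1=M P2=I P3=I  mem[L0]=16
6. P0: load  L6  bus=[BusRd]  L6: P0=E P1=I P2=I P3=I  mem[L6]=20
7. P1: store L3 := 43  bus=[BusRdX]  L3: P0=I P1=M P2=I P3=I  mem[L3]=80
8. P2: store L6 := 57  bus=[BusRdX]  L6: P0=I P1=I P2=M P3=I  mem[L6]=20
9. P3: load  L1  bus=[BusRd]  L1: P0=O P1=I P2=I P3=S  mem[L1]=40
10. P3: store L5 := 65  bus=[BusRdX]  L5: P0=I P1=I P2=I P3=M  mem[L5]=0
11. P0: store L5 := 54  bus=[BusRdX,Flush]  L5: P0=M P1=I P2=I P3=I  mem[L5]=65
12. P0: load  L2  bus=[BusRd]  L2: P0=S P1=I P2=I P3=O  mem[L2]=30
13. P1: load  L6  bus=[BusRd]  L6: P0=I P1=S P2=O P3=I  mem[L6]=20
14. P1: store L2 := 8  bus=[BusRdX,Flush]  L2: P0=I P1=M P2=I P3=I  mem[L2]=84
15. P2: store L3 := 34  bus=[BusRdX,Flush]  L3: P0=I P1=I P2=M P3=I  mem[L3]=43
16. P1: load  L6  bus=[-]  L6: P0=I P1=S P2=O P3=I  mem[L6]=20
17. P3: load  L5  bus=[BusRd]  L5: P0=O P1=I P2=I P3=S  mem[L5]=65
18. P3: store L7 := 14  bus=[BusRdX]  L7: P0=I P1=I P2=I P3=M  mem[L7]=10
19. P1: store L0 := 18  bus=[-]  L0: P0=I P1=M P2=I P3=I  mem[L0]=16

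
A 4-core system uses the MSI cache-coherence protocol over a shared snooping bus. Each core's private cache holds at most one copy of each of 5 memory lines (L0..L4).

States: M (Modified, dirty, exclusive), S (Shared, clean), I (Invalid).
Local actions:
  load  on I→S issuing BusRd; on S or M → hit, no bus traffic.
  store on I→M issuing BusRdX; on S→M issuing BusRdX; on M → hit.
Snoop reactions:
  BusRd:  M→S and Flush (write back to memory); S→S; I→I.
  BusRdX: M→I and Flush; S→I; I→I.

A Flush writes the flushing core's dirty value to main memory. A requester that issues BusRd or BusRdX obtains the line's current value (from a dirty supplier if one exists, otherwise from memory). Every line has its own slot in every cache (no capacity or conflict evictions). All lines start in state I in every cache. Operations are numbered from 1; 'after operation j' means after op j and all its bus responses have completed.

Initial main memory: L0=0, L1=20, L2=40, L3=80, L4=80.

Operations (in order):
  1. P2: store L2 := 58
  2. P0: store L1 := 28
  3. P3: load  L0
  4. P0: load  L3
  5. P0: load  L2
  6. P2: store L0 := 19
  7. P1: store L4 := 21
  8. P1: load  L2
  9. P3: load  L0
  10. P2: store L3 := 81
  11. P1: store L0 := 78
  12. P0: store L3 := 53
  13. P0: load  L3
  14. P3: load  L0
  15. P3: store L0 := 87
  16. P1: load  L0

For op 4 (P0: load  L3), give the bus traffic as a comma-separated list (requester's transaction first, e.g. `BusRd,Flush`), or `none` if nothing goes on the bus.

1. P2: store L2 := 58  bus=[BusRdX]  L2: P0=I P1=I P2=M P3=I  mem[L2]=40
2. P0: store L1 := 28  bus=[BusRdX]  L1: P0=M P1=I P2=I P3=I  mem[L1]=20
3. P3: load  L0  bus=[BusRd]  L0: P0=I P1=I P2=I P3=S  mem[L0]=0
4. P0: load  L3  bus=[BusRd]  L3: P0=S P1=I P2=I P3=I  mem[L3]=80
5. P0: load  L2  bus=[BusRd,Flush]  L2: P0=S P1=I P2=S P3=I  mem[L2]=58
6. P2: store L0 := 19  bus=[BusRdX]  L0: P0=I P1=I P2=M P3=I  mem[L0]=0
7. P1: store L4 := 21  bus=[BusRdX]  L4: P0=I P1=M P2=I P3=I  mem[L4]=80
8. P1: load  L2  bus=[BusRd]  L2: P0=S P1=S P2=S P3=I  mem[L2]=58
9. P3: load  L0  bus=[BusRd,Flush]  L0: P0=I P1=I P2=S P3=S  mem[L0]=19
10. P2: store L3 := 81  bus=[BusRdX]  L3: P0=I P1=I P2=M P3=I  mem[L3]=80
11. P1: store L0 := 78  bus=[BusRdX]  L0: P0=I P1=M P2=I P3=I  mem[L0]=19
12. P0: store L3 := 53  bus=[BusRdX,Flush]  L3: P0=M P1=I P2=I P3=I  mem[L3]=81
13. P0: load  L3  bus=[-]  L3: P0=M P1=I P2=I P3=I  mem[L3]=81
14. P3: load  L0  bus=[BusRd,Flush]  L0: P0=I P1=S P2=I P3=S  mem[L0]=78
15. P3: store L0 := 87  bus=[BusRdX]  L0: P0=I P1=I P2=I P3=M  mem[L0]=78
16. P1: load  L0  bus=[BusRd,Flush]  L0: P0=I P1=S P2=I P3=S  mem[L0]=87

bus = BusRd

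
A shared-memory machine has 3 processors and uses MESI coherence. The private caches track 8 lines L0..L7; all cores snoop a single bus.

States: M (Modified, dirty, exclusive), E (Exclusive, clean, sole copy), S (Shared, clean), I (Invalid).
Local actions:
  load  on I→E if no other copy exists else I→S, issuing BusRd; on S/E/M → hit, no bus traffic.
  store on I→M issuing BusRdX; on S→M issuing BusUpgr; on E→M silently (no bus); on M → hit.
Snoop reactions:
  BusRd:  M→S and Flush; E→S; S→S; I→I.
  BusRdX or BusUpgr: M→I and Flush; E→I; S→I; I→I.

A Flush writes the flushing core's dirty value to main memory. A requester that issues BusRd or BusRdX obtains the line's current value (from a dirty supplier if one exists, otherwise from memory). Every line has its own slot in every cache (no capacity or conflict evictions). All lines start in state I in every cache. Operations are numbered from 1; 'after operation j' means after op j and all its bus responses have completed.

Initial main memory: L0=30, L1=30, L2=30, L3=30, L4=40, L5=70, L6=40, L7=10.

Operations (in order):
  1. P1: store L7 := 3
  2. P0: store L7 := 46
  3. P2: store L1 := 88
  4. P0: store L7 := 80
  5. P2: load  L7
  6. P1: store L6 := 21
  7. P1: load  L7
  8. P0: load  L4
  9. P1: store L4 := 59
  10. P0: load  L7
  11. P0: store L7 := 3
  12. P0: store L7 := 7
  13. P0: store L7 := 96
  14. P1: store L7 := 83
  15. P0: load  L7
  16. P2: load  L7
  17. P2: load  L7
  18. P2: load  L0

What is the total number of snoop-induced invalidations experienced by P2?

invalidations = 1

  op1 P1: store L7 := 3 → I/M/I on L7; bus BusRdX; mem=10
  op2 P0: store L7 := 46 → M/I/I on L7; bus BusRdX Flush; mem=3
  op3 P2: store L1 := 88 → I/I/M on L1; bus BusRdX; mem=30
  op4 P0: store L7 := 80 → M/I/I on L7; bus (none); mem=3
  op5 P2: load  L7 → S/I/S on L7; bus BusRd Flush; mem=80
  op6 P1: store L6 := 21 → I/M/I on L6; bus BusRdX; mem=40
  op7 P1: load  L7 → S/S/S on L7; bus BusRd; mem=80
  op8 P0: load  L4 → E/I/I on L4; bus BusRd; mem=40
  op9 P1: store L4 := 59 → I/M/I on L4; bus BusRdX; mem=40
  op10 P0: load  L7 → S/S/S on L7; bus (none); mem=80
  op11 P0: store L7 := 3 → M/I/I on L7; bus BusUpgr; mem=80
  op12 P0: store L7 := 7 → M/I/I on L7; bus (none); mem=80
  op13 P0: store L7 := 96 → M/I/I on L7; bus (none); mem=80
  op14 P1: store L7 := 83 → I/M/I on L7; bus BusRdX Flush; mem=96
  op15 P0: load  L7 → S/S/I on L7; bus BusRd Flush; mem=83
  op16 P2: load  L7 → S/S/S on L7; bus BusRd; mem=83
  op17 P2: load  L7 → S/S/S on L7; bus (none); mem=83
  op18 P2: load  L0 → I/I/E on L0; bus BusRd; mem=30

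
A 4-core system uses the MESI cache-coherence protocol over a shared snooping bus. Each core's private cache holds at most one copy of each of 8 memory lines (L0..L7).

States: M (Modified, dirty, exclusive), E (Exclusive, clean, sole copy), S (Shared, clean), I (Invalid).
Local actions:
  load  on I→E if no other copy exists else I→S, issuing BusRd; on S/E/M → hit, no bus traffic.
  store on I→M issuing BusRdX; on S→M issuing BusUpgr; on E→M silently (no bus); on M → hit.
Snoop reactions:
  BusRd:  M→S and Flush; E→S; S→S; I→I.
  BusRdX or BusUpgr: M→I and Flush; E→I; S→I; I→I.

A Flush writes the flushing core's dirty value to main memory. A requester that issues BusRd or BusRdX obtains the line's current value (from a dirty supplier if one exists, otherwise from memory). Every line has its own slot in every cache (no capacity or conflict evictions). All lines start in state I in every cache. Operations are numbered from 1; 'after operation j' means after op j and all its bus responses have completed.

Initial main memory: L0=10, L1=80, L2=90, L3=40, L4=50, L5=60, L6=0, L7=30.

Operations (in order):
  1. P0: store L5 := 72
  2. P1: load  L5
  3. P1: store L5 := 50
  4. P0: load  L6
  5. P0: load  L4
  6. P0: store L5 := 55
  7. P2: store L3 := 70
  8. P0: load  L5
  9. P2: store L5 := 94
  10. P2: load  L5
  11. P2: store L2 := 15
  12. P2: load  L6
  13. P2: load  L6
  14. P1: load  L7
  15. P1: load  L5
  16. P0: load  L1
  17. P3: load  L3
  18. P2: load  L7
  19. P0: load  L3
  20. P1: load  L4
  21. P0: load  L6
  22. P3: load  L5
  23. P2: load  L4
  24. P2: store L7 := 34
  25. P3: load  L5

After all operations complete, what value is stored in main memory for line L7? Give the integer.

  op1 P0: store L5 := 72 → M/I/I/I on L5; bus BusRdX; mem=60
  op2 P1: load  L5 → S/S/I/I on L5; bus BusRd Flush; mem=72
  op3 P1: store L5 := 50 → I/M/I/I on L5; bus BusUpgr; mem=72
  op4 P0: load  L6 → E/I/I/I on L6; bus BusRd; mem=0
  op5 P0: load  L4 → E/I/I/I on L4; bus BusRd; mem=50
  op6 P0: store L5 := 55 → M/I/I/I on L5; bus BusRdX Flush; mem=50
  op7 P2: store L3 := 70 → I/I/M/I on L3; bus BusRdX; mem=40
  op8 P0: load  L5 → M/I/I/I on L5; bus (none); mem=50
  op9 P2: store L5 := 94 → I/I/M/I on L5; bus BusRdX Flush; mem=55
  op10 P2: load  L5 → I/I/M/I on L5; bus (none); mem=55
  op11 P2: store L2 := 15 → I/I/M/I on L2; bus BusRdX; mem=90
  op12 P2: load  L6 → S/I/S/I on L6; bus BusRd; mem=0
  op13 P2: load  L6 → S/I/S/I on L6; bus (none); mem=0
  op14 P1: load  L7 → I/E/I/I on L7; bus BusRd; mem=30
  op15 P1: load  L5 → I/S/S/I on L5; bus BusRd Flush; mem=94
  op16 P0: load  L1 → E/I/I/I on L1; bus BusRd; mem=80
  op17 P3: load  L3 → I/I/S/S on L3; bus BusRd Flush; mem=70
  op18 P2: load  L7 → I/S/S/I on L7; bus BusRd; mem=30
  op19 P0: load  L3 → S/I/S/S on L3; bus BusRd; mem=70
  op20 P1: load  L4 → S/S/I/I on L4; bus BusRd; mem=50
  op21 P0: load  L6 → S/I/S/I on L6; bus (none); mem=0
  op22 P3: load  L5 → I/S/S/S on L5; bus BusRd; mem=94
  op23 P2: load  L4 → S/S/S/I on L4; bus BusRd; mem=50
  op24 P2: store L7 := 34 → I/I/M/I on L7; bus BusUpgr; mem=30
  op25 P3: load  L5 → I/S/S/S on L5; bus (none); mem=94

memory[L7] = 30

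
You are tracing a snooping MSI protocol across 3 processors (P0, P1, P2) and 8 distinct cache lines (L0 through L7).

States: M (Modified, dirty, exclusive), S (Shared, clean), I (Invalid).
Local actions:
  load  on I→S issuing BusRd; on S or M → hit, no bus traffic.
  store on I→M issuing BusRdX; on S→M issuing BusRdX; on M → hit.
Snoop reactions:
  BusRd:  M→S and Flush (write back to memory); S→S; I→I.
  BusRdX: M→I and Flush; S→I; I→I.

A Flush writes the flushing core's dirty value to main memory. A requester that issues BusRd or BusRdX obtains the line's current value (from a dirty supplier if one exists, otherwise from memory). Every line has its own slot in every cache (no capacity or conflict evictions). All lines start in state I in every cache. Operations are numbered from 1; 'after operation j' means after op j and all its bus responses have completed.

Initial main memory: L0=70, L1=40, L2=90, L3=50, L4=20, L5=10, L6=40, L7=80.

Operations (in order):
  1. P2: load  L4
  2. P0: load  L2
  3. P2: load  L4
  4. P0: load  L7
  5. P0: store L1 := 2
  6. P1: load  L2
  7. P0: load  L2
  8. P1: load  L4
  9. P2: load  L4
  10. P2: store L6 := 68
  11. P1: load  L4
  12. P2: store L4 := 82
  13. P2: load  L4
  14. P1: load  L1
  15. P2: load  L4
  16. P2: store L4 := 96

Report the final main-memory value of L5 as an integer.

  op1 P2: load  L4 → I/I/S on L4; bus BusRd; mem=20
  op2 P0: load  L2 → S/I/I on L2; bus BusRd; mem=90
  op3 P2: load  L4 → I/I/S on L4; bus (none); mem=20
  op4 P0: load  L7 → S/I/I on L7; bus BusRd; mem=80
  op5 P0: store L1 := 2 → M/I/I on L1; bus BusRdX; mem=40
  op6 P1: load  L2 → S/S/I on L2; bus BusRd; mem=90
  op7 P0: load  L2 → S/S/I on L2; bus (none); mem=90
  op8 P1: load  L4 → I/S/S on L4; bus BusRd; mem=20
  op9 P2: load  L4 → I/S/S on L4; bus (none); mem=20
  op10 P2: store L6 := 68 → I/I/M on L6; bus BusRdX; mem=40
  op11 P1: load  L4 → I/S/S on L4; bus (none); mem=20
  op12 P2: store L4 := 82 → I/I/M on L4; bus BusRdX; mem=20
  op13 P2: load  L4 → I/I/M on L4; bus (none); mem=20
  op14 P1: load  L1 → S/S/I on L1; bus BusRd Flush; mem=2
  op15 P2: load  L4 → I/I/M on L4; bus (none); mem=20
  op16 P2: store L4 := 96 → I/I/M on L4; bus (none); mem=20

memory[L5] = 10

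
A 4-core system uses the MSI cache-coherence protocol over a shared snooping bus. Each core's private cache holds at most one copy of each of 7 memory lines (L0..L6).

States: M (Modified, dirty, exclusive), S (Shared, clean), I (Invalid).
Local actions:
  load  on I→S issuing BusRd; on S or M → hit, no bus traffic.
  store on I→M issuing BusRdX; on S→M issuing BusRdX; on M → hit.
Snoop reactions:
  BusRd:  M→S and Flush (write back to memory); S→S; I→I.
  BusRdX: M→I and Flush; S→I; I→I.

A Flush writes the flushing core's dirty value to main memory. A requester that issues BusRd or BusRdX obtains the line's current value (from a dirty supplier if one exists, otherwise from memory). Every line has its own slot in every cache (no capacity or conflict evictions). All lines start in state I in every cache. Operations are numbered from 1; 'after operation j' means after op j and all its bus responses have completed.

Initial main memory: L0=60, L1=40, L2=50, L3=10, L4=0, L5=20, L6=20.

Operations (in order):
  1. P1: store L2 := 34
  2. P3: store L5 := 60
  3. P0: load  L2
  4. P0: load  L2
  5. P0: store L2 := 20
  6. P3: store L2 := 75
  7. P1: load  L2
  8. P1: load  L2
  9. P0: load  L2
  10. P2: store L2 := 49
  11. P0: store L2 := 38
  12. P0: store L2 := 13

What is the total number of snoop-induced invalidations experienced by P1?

invalidations = 2

  op1 P1: store L2 := 34 → I/M/I/I on L2; bus BusRdX; mem=50
  op2 P3: store L5 := 60 → I/I/I/M on L5; bus BusRdX; mem=20
  op3 P0: load  L2 → S/S/I/I on L2; bus BusRd Flush; mem=34
  op4 P0: load  L2 → S/S/I/I on L2; bus (none); mem=34
  op5 P0: store L2 := 20 → M/I/I/I on L2; bus BusRdX; mem=34
  op6 P3: store L2 := 75 → I/I/I/M on L2; bus BusRdX Flush; mem=20
  op7 P1: load  L2 → I/S/I/S on L2; bus BusRd Flush; mem=75
  op8 P1: load  L2 → I/S/I/S on L2; bus (none); mem=75
  op9 P0: load  L2 → S/S/I/S on L2; bus BusRd; mem=75
  op10 P2: store L2 := 49 → I/I/M/I on L2; bus BusRdX; mem=75
  op11 P0: store L2 := 38 → M/I/I/I on L2; bus BusRdX Flush; mem=49
  op12 P0: store L2 := 13 → M/I/I/I on L2; bus (none); mem=49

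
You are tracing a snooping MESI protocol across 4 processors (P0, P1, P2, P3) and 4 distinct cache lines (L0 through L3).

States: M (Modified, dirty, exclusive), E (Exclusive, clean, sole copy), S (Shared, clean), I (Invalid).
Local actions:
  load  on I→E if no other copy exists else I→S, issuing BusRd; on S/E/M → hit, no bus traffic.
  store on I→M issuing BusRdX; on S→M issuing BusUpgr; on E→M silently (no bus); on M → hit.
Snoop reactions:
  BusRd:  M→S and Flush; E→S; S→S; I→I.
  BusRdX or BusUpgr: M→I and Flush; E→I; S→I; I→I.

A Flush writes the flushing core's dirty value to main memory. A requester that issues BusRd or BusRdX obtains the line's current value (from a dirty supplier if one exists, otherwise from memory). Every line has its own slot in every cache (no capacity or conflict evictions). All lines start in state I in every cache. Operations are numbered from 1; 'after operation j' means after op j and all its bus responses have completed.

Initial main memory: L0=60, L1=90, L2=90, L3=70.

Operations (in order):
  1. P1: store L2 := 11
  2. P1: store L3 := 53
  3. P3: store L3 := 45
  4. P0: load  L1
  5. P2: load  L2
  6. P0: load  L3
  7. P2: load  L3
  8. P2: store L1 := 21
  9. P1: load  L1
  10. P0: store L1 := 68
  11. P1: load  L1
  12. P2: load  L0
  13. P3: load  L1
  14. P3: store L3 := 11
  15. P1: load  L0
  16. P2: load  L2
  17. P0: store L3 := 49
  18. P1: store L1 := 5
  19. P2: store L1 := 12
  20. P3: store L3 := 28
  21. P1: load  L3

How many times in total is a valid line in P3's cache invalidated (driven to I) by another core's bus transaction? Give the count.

  op1 P1: store L2 := 11 → I/M/I/I on L2; bus BusRdX; mem=90
  op2 P1: store L3 := 53 → I/M/I/I on L3; bus BusRdX; mem=70
  op3 P3: store L3 := 45 → I/I/I/M on L3; bus BusRdX Flush; mem=53
  op4 P0: load  L1 → E/I/I/I on L1; bus BusRd; mem=90
  op5 P2: load  L2 → I/S/S/I on L2; bus BusRd Flush; mem=11
  op6 P0: load  L3 → S/I/I/S on L3; bus BusRd Flush; mem=45
  op7 P2: load  L3 → S/I/S/S on L3; bus BusRd; mem=45
  op8 P2: store L1 := 21 → I/I/M/I on L1; bus BusRdX; mem=90
  op9 P1: load  L1 → I/S/S/I on L1; bus BusRd Flush; mem=21
  op10 P0: store L1 := 68 → M/I/I/I on L1; bus BusRdX; mem=21
  op11 P1: load  L1 → S/S/I/I on L1; bus BusRd Flush; mem=68
  op12 P2: load  L0 → I/I/E/I on L0; bus BusRd; mem=60
  op13 P3: load  L1 → S/S/I/S on L1; bus BusRd; mem=68
  op14 P3: store L3 := 11 → I/I/I/M on L3; bus BusUpgr; mem=45
  op15 P1: load  L0 → I/S/S/I on L0; bus BusRd; mem=60
  op16 P2: load  L2 → I/S/S/I on L2; bus (none); mem=11
  op17 P0: store L3 := 49 → M/I/I/I on L3; bus BusRdX Flush; mem=11
  op18 P1: store L1 := 5 → I/M/I/I on L1; bus BusUpgr; mem=68
  op19 P2: store L1 := 12 → I/I/M/I on L1; bus BusRdX Flush; mem=5
  op20 P3: store L3 := 28 → I/I/I/M on L3; bus BusRdX Flush; mem=49
  op21 P1: load  L3 → I/S/I/S on L3; bus BusRd Flush; mem=28

invalidations = 2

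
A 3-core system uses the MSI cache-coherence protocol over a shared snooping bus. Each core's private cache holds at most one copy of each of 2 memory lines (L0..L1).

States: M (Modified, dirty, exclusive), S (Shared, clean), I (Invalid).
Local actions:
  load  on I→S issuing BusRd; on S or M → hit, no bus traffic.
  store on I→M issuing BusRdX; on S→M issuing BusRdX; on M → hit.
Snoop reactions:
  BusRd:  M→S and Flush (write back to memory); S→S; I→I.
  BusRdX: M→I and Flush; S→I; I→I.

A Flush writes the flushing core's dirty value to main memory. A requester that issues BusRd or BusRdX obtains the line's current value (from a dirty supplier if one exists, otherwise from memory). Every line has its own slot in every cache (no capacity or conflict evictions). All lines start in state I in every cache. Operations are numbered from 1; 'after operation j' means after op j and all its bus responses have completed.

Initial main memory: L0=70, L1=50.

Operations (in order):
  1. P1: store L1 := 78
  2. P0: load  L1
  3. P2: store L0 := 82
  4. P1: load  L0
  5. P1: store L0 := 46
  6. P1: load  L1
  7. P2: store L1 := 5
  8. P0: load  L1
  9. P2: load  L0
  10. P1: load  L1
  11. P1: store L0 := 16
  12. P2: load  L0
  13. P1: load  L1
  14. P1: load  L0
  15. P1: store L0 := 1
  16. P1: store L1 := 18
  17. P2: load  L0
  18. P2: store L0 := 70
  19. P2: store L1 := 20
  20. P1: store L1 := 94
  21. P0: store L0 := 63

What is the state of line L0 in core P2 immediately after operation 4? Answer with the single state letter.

state = S

1. P1: store L1 := 78  bus=[BusRdX]  L1: P0=I P1=M P2=I  mem[L1]=50
2. P0: load  L1  bus=[BusRd,Flush]  L1: P0=S P1=S P2=I  mem[L1]=78
3. P2: store L0 := 82  bus=[BusRdX]  L0: P0=I P1=I P2=M  mem[L0]=70
4. P1: load  L0  bus=[BusRd,Flush]  L0: P0=I P1=S P2=S  mem[L0]=82
5. P1: store L0 := 46  bus=[BusRdX]  L0: P0=I P1=M P2=I  mem[L0]=82
6. P1: load  L1  bus=[-]  L1: P0=S P1=S P2=I  mem[L1]=78
7. P2: store L1 := 5  bus=[BusRdX]  L1: P0=I P1=I P2=M  mem[L1]=78
8. P0: load  L1  bus=[BusRd,Flush]  L1: P0=S P1=I P2=S  mem[L1]=5
9. P2: load  L0  bus=[BusRd,Flush]  L0: P0=I P1=S P2=S  mem[L0]=46
10. P1: load  L1  bus=[BusRd]  L1: P0=S P1=S P2=S  mem[L1]=5
11. P1: store L0 := 16  bus=[BusRdX]  L0: P0=I P1=M P2=I  mem[L0]=46
12. P2: load  L0  bus=[BusRd,Flush]  L0: P0=I P1=S P2=S  mem[L0]=16
13. P1: load  L1  bus=[-]  L1: P0=S P1=S P2=S  mem[L1]=5
14. P1: load  L0  bus=[-]  L0: P0=I P1=S P2=S  mem[L0]=16
15. P1: store L0 := 1  bus=[BusRdX]  L0: P0=I P1=M P2=I  mem[L0]=16
16. P1: store L1 := 18  bus=[BusRdX]  L1: P0=I P1=M P2=I  mem[L1]=5
17. P2: load  L0  bus=[BusRd,Flush]  L0: P0=I P1=S P2=S  mem[L0]=1
18. P2: store L0 := 70  bus=[BusRdX]  L0: P0=I P1=I P2=M  mem[L0]=1
19. P2: store L1 := 20  bus=[BusRdX,Flush]  L1: P0=I P1=I P2=M  mem[L1]=18
20. P1: store L1 := 94  bus=[BusRdX,Flush]  L1: P0=I P1=M P2=I  mem[L1]=20
21. P0: store L0 := 63  bus=[BusRdX,Flush]  L0: P0=M P1=I P2=I  mem[L0]=70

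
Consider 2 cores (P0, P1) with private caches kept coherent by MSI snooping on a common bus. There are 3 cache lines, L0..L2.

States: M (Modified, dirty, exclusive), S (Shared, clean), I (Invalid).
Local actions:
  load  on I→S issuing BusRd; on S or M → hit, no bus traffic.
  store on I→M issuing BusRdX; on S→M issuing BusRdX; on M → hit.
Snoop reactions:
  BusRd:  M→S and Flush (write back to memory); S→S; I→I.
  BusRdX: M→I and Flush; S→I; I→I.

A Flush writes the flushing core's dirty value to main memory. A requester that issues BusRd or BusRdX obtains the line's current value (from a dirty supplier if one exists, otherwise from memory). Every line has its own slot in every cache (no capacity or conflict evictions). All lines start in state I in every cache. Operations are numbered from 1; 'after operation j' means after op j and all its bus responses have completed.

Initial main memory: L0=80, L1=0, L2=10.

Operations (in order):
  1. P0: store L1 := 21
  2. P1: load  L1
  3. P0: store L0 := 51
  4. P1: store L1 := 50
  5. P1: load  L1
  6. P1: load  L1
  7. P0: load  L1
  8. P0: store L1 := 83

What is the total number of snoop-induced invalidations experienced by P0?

1. P0: store L1 := 21  bus=[BusRdX]  L1: P0=M P1=I  mem[L1]=0
2. P1: load  L1  bus=[BusRd,Flush]  L1: P0=S P1=S  mem[L1]=21
3. P0: store L0 := 51  bus=[BusRdX]  L0: P0=M P1=I  mem[L0]=80
4. P1: store L1 := 50  bus=[BusRdX]  L1: P0=I P1=M  mem[L1]=21
5. P1: load  L1  bus=[-]  L1: P0=I P1=M  mem[L1]=21
6. P1: load  L1  bus=[-]  L1: P0=I P1=M  mem[L1]=21
7. P0: load  L1  bus=[BusRd,Flush]  L1: P0=S P1=S  mem[L1]=50
8. P0: store L1 := 83  bus=[BusRdX]  L1: P0=M P1=I  mem[L1]=50

invalidations = 1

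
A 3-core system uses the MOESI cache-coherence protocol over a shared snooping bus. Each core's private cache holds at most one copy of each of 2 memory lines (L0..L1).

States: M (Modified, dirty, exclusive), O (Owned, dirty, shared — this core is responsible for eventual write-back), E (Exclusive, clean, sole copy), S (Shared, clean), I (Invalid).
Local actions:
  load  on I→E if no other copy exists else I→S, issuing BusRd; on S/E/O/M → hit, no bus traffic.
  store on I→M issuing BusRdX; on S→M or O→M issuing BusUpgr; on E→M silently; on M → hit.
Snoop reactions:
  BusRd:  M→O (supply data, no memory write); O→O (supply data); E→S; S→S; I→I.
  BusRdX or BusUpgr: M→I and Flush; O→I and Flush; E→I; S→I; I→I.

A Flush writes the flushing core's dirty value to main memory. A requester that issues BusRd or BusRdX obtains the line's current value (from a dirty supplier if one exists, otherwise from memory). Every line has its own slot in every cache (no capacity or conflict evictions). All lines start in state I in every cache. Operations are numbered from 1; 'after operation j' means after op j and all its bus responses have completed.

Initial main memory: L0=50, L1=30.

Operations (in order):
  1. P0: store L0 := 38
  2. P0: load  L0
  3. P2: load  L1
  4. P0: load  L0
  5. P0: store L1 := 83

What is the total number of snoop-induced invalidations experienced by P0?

invalidations = 0

  op1 P0: store L0 := 38 → M/I/I on L0; bus BusRdX; mem=50
  op2 P0: load  L0 → M/I/I on L0; bus (none); mem=50
  op3 P2: load  L1 → I/I/E on L1; bus BusRd; mem=30
  op4 P0: load  L0 → M/I/I on L0; bus (none); mem=50
  op5 P0: store L1 := 83 → M/I/I on L1; bus BusRdX; mem=30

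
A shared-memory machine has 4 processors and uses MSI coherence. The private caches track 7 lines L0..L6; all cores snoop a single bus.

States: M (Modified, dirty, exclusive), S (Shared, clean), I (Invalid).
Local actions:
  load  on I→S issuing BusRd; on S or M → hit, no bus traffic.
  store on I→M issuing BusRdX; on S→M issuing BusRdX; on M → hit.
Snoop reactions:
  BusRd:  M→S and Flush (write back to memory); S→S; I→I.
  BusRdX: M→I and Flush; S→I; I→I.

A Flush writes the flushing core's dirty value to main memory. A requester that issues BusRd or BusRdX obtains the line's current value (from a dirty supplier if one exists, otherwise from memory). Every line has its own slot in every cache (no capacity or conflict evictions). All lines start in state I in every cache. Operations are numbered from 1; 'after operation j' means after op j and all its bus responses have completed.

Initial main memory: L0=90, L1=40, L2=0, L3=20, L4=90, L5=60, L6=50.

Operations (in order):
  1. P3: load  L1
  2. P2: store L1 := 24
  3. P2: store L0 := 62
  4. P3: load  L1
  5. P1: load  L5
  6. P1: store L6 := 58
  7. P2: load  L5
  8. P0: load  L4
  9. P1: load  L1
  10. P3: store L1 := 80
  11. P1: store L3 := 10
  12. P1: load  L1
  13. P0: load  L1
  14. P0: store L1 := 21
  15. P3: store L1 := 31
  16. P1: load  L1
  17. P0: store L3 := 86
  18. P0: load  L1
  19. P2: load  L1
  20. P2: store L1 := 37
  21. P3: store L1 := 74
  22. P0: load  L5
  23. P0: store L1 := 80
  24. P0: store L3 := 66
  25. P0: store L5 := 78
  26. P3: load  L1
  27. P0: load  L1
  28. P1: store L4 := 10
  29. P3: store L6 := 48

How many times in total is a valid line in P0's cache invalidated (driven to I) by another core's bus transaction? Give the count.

invalidations = 3

1. P3: load  L1  bus=[BusRd]  L1: P0=I P1=I P2=I P3=S  mem[L1]=40
2. P2: store L1 := 24  bus=[BusRdX]  L1: P0=I P1=I P2=M P3=I  mem[L1]=40
3. P2: store L0 := 62  bus=[BusRdX]  L0: P0=I P1=I P2=M P3=I  mem[L0]=90
4. P3: load  L1  bus=[BusRd,Flush]  L1: P0=I P1=I P2=S P3=S  mem[L1]=24
5. P1: load  L5  bus=[BusRd]  L5: P0=I P1=S P2=I P3=I  mem[L5]=60
6. P1: store L6 := 58  bus=[BusRdX]  L6: P0=I P1=M P2=I P3=I  mem[L6]=50
7. P2: load  L5  bus=[BusRd]  L5: P0=I P1=S P2=S P3=I  mem[L5]=60
8. P0: load  L4  bus=[BusRd]  L4: P0=S P1=I P2=I P3=I  mem[L4]=90
9. P1: load  L1  bus=[BusRd]  L1: P0=I P1=S P2=S P3=S  mem[L1]=24
10. P3: store L1 := 80  bus=[BusRdX]  L1: P0=I P1=I P2=I P3=M  mem[L1]=24
11. P1: store L3 := 10  bus=[BusRdX]  L3: P0=I P1=M P2=I P3=I  mem[L3]=20
12. P1: load  L1  bus=[BusRd,Flush]  L1: P0=I P1=S P2=I P3=S  mem[L1]=80
13. P0: load  L1  bus=[BusRd]  L1: P0=S P1=S P2=I P3=S  mem[L1]=80
14. P0: store L1 := 21  bus=[BusRdX]  L1: P0=M P1=I P2=I P3=I  mem[L1]=80
15. P3: store L1 := 31  bus=[BusRdX,Flush]  L1: P0=I P1=I P2=I P3=M  mem[L1]=21
16. P1: load  L1  bus=[BusRd,Flush]  L1: P0=I P1=S P2=I P3=S  mem[L1]=31
17. P0: store L3 := 86  bus=[BusRdX,Flush]  L3: P0=M P1=I P2=I P3=I  mem[L3]=10
18. P0: load  L1  bus=[BusRd]  L1: P0=S P1=S P2=I P3=S  mem[L1]=31
19. P2: load  L1  bus=[BusRd]  L1: P0=S P1=S P2=S P3=S  mem[L1]=31
20. P2: store L1 := 37  bus=[BusRdX]  L1: P0=I P1=I P2=M P3=I  mem[L1]=31
21. P3: store L1 := 74  bus=[BusRdX,Flush]  L1: P0=I P1=I P2=I P3=M  mem[L1]=37
22. P0: load  L5  bus=[BusRd]  L5: P0=S P1=S P2=S P3=I  mem[L5]=60
23. P0: store L1 := 80  bus=[BusRdX,Flush]  L1: P0=M P1=I P2=I P3=I  mem[L1]=74
24. P0: store L3 := 66  bus=[-]  L3: P0=M P1=I P2=I P3=I  mem[L3]=10
25. P0: store L5 := 78  bus=[BusRdX]  L5: P0=M P1=I P2=I P3=I  mem[L5]=60
26. P3: load  L1  bus=[BusRd,Flush]  L1: P0=S P1=I P2=I P3=S  mem[L1]=80
27. P0: load  L1  bus=[-]  L1: P0=S P1=I P2=I P3=S  mem[L1]=80
28. P1: store L4 := 10  bus=[BusRdX]  L4: P0=I P1=M P2=I P3=I  mem[L4]=90
29. P3: store L6 := 48  bus=[BusRdX,Flush]  L6: P0=I P1=I P2=I P3=M  mem[L6]=58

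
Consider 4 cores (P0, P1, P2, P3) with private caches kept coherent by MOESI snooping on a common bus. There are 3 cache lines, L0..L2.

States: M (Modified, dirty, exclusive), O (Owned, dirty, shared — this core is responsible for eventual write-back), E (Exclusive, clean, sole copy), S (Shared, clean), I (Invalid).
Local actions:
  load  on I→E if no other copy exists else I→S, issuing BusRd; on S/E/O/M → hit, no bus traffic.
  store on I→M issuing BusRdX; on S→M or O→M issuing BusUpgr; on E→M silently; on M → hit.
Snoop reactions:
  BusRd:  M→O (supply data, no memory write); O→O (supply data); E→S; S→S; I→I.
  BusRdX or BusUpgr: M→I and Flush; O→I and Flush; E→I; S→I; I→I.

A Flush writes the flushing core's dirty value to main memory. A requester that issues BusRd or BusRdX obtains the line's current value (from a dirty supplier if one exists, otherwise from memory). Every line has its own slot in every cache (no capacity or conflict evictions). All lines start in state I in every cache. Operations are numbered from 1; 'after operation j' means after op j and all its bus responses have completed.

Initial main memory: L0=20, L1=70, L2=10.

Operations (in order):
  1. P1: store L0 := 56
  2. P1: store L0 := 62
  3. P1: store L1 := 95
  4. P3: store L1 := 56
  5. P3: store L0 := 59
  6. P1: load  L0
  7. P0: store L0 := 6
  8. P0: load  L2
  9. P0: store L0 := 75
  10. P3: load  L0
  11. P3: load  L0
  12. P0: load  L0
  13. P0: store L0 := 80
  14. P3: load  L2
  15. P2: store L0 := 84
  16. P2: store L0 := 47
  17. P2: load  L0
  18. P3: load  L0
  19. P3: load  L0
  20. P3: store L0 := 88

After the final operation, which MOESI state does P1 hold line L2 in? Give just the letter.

state = I

  op1 P1: store L0 := 56 → I/M/I/I on L0; bus BusRdX; mem=20
  op2 P1: store L0 := 62 → I/M/I/I on L0; bus (none); mem=20
  op3 P1: store L1 := 95 → I/M/I/I on L1; bus BusRdX; mem=70
  op4 P3: store L1 := 56 → I/I/I/M on L1; bus BusRdX Flush; mem=95
  op5 P3: store L0 := 59 → I/I/I/M on L0; bus BusRdX Flush; mem=62
  op6 P1: load  L0 → I/S/I/O on L0; bus BusRd; mem=62
  op7 P0: store L0 := 6 → M/I/I/I on L0; bus BusRdX Flush; mem=59
  op8 P0: load  L2 → E/I/I/I on L2; bus BusRd; mem=10
  op9 P0: store L0 := 75 → M/I/I/I on L0; bus (none); mem=59
  op10 P3: load  L0 → O/I/I/S on L0; bus BusRd; mem=59
  op11 P3: load  L0 → O/I/I/S on L0; bus (none); mem=59
  op12 P0: load  L0 → O/I/I/S on L0; bus (none); mem=59
  op13 P0: store L0 := 80 → M/I/I/I on L0; bus BusUpgr; mem=59
  op14 P3: load  L2 → S/I/I/S on L2; bus BusRd; mem=10
  op15 P2: store L0 := 84 → I/I/M/I on L0; bus BusRdX Flush; mem=80
  op16 P2: store L0 := 47 → I/I/M/I on L0; bus (none); mem=80
  op17 P2: load  L0 → I/I/M/I on L0; bus (none); mem=80
  op18 P3: load  L0 → I/I/O/S on L0; bus BusRd; mem=80
  op19 P3: load  L0 → I/I/O/S on L0; bus (none); mem=80
  op20 P3: store L0 := 88 → I/I/I/M on L0; bus BusUpgr Flush; mem=47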